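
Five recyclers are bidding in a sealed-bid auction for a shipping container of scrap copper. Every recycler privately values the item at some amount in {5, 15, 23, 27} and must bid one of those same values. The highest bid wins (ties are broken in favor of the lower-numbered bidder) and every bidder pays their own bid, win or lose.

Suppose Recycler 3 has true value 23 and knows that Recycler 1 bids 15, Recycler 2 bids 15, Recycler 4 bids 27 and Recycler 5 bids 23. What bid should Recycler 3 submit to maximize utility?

Bid 5: loses but pays 5, utility -5.
Bid 15: loses but pays 15, utility -15.
Bid 23: loses but pays 23, utility -23.
Bid 27: wins, pays 27, utility 23 - 27 = -4.
The best choice is 27 with utility -4.

27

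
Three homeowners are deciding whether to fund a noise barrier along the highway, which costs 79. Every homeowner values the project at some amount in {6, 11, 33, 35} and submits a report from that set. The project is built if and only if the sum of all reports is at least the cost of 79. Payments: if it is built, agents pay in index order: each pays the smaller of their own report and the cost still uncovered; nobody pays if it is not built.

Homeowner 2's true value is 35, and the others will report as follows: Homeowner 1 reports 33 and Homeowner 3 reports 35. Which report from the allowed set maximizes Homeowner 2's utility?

11

Report 6: project not built, utility 0.
Report 11: project built, pays 11, utility 35 - 11 = 24.
Report 33: project built, pays 33, utility 35 - 33 = 2.
Report 35: project built, pays 35, utility 35 - 35 = 0.
The best choice is 11 with utility 24.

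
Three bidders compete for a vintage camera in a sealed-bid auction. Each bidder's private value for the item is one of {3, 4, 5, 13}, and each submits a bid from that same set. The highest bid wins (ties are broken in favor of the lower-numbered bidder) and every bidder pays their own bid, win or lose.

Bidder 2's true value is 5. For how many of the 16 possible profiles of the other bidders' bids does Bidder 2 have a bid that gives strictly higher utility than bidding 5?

12

Others bid (3, 3): truth gives 0; bid 4 gives 1 > 0. Violating.
Others bid (3, 4): truth gives 0; bid 4 gives 1 > 0. Violating.
Others bid (3, 13): truth gives -5; bid 3 gives -3 > -5. Violating.
Others bid (4, 13): truth gives -5; bid 3 gives -3 > -5. Violating.
Others bid (3, 5): truth gives 0; no alternative beats it.
Others bid (4, 3): truth gives 0; no alternative beats it.
(Checking all 16 profiles: 12 have a profitable deviation, 4 do not.)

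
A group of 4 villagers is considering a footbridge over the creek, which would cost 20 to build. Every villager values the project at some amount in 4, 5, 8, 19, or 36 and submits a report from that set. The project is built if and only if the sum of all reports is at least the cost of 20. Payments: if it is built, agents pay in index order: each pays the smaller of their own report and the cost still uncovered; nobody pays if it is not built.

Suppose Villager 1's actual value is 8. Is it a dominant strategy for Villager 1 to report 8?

Consider the case where Villager 2 reports 4, Villager 3 reports 4 and Villager 4 reports 8.
Truthful report 8: project built, pays 8, utility 8 - 8 = 0.
Report 4 instead: project built, pays 4, utility 8 - 4 = 4.
Since 4 > 0, reporting 4 is strictly better here, so truthful reporting is not dominant.

No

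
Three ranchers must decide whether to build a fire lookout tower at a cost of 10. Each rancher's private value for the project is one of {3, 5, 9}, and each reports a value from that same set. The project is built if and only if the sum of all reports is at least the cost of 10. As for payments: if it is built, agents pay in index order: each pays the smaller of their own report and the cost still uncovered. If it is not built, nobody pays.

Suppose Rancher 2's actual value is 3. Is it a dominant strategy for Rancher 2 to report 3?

Yes

Check each profile of the others' reports and compare truth against every alternative report.
Others report (3, 3): truth gives 0, best alternative gives -2.
Others report (3, 5): truth gives 0, best alternative gives -2.
Others report (3, 9): truth gives 0, best alternative gives -2.
Others report (5, 3): truth gives 0, best alternative gives -2.
Others report (5, 5): truth gives 0, best alternative gives -2.
Others report (5, 9): truth gives 0, best alternative gives -2.
(Remaining 3 profiles checked similarly; truth is weakly best in each.)
In every case the truthful report is at least as good as any alternative, so it is a dominant strategy.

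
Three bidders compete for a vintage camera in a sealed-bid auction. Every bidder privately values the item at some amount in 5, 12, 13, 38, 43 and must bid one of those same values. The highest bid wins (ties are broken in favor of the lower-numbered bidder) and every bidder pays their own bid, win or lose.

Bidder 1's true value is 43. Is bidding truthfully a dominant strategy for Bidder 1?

Consider the case where Bidder 2 bids 5 and Bidder 3 bids 5.
Truthful bid 43: wins, pays 43, utility 43 - 43 = 0.
Bid 5 instead: wins, pays 5, utility 43 - 5 = 38.
Since 38 > 0, bidding 5 is strictly better here, so truthful bidding is not dominant.

No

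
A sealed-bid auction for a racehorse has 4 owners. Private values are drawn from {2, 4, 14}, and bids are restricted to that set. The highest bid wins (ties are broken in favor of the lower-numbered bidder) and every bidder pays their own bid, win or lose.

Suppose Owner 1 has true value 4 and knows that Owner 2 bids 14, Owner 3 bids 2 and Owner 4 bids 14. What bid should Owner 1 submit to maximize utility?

2

Bid 2: loses but pays 2, utility -2.
Bid 4: loses but pays 4, utility -4.
Bid 14: wins, pays 14, utility 4 - 14 = -10.
The best choice is 2 with utility -2.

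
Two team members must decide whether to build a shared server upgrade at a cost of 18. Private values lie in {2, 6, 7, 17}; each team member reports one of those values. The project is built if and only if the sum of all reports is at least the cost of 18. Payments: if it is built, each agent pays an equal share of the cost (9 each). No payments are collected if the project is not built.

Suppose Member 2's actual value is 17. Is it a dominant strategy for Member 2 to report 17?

Yes

Check each profile of the others' reports and compare truth against every alternative report.
Others report (2): truth gives 8, best alternative gives 0.
Others report (6): truth gives 8, best alternative gives 0.
Others report (7): truth gives 8, best alternative gives 0.
Others report (17): truth gives 8, best alternative gives 8.
In every case the truthful report is at least as good as any alternative, so it is a dominant strategy.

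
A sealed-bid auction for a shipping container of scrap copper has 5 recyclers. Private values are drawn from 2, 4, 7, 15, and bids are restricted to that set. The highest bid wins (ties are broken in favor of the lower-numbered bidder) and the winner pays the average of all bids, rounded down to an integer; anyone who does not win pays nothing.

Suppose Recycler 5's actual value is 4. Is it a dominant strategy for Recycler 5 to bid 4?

Consider the case where Recycler 1 bids 2, Recycler 2 bids 2, Recycler 3 bids 2 and Recycler 4 bids 4.
Truthful bid 4: loses, pays 0, utility 0.
Bid 7 instead: wins, pays 3, utility 4 - 3 = 1.
Since 1 > 0, bidding 7 is strictly better here, so truthful bidding is not dominant.

No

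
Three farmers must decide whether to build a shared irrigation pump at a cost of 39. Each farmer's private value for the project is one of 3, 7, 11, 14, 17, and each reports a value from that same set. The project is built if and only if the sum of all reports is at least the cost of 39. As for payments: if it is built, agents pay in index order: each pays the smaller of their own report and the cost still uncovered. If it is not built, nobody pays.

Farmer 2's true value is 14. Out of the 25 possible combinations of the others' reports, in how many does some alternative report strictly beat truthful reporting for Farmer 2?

Others report (11, 17): truth gives 0; report 11 gives 3 > 0. Violating.
Others report (14, 14): truth gives 0; report 11 gives 3 > 0. Violating.
Others report (14, 17): truth gives 0; report 11 gives 3 > 0. Violating.
Others report (17, 11): truth gives 0; report 11 gives 3 > 0. Violating.
Others report (3, 3): truth gives 0; no alternative beats it.
Others report (3, 7): truth gives 0; no alternative beats it.
(Checking all 25 profiles: 6 have a profitable deviation, 19 do not.)

6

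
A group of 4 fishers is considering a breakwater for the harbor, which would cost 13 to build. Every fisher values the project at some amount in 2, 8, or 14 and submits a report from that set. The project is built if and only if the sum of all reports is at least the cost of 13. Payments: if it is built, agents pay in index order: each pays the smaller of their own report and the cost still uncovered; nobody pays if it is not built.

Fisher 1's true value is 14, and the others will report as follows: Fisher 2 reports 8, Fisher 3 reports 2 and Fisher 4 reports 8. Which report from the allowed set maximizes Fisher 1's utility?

2

Report 2: project built, pays 2, utility 14 - 2 = 12.
Report 8: project built, pays 8, utility 14 - 8 = 6.
Report 14: project built, pays 13, utility 14 - 13 = 1.
The best choice is 2 with utility 12.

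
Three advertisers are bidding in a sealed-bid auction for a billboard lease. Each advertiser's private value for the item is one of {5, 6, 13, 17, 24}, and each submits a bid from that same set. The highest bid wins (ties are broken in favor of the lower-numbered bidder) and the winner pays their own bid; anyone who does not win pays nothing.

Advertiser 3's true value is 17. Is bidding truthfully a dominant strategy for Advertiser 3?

Consider the case where Advertiser 1 bids 5 and Advertiser 2 bids 5.
Truthful bid 17: wins, pays 17, utility 17 - 17 = 0.
Bid 6 instead: wins, pays 6, utility 17 - 6 = 11.
Since 11 > 0, bidding 6 is strictly better here, so truthful bidding is not dominant.

No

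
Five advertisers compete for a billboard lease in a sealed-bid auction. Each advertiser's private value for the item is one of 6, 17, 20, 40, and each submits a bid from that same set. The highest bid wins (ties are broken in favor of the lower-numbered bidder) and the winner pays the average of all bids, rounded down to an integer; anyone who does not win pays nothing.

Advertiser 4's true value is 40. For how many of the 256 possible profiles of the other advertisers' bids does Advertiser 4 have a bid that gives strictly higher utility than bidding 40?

Others bid (6, 6, 6, 6): truth gives 28; bid 17 gives 32 > 28. Violating.
Others bid (6, 6, 6, 17): truth gives 25; bid 17 gives 30 > 25. Violating.
Others bid (6, 6, 6, 20): truth gives 25; bid 20 gives 29 > 25. Violating.
Others bid (6, 6, 17, 6): truth gives 25; bid 20 gives 29 > 25. Violating.
Others bid (6, 6, 6, 40): truth gives 21; no alternative beats it.
Others bid (6, 6, 17, 40): truth gives 19; no alternative beats it.
(Checking all 256 profiles: 24 have a profitable deviation, 232 do not.)

24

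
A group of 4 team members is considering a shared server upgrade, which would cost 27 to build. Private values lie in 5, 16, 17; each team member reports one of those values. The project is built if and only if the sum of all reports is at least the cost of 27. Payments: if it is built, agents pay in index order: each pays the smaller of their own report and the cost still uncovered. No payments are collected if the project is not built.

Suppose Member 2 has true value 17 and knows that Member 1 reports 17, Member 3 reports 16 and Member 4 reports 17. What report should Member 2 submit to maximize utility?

Report 5: project built, pays 5, utility 17 - 5 = 12.
Report 16: project built, pays 10, utility 17 - 10 = 7.
Report 17: project built, pays 10, utility 17 - 10 = 7.
The best choice is 5 with utility 12.

5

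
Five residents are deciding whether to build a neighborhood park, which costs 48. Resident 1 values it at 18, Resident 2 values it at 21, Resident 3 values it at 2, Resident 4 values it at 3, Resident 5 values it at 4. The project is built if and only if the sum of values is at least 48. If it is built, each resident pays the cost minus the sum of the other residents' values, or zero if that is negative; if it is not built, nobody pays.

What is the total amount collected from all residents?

48

Total value 48 ≥ cost 48, so it is built.
Resident 1: others sum to 30; max(0, 48 - 30) = 18.
Resident 2: others sum to 27; max(0, 48 - 27) = 21.
Resident 3: others sum to 46; max(0, 48 - 46) = 2.
Resident 4: others sum to 45; max(0, 48 - 45) = 3.
Resident 5: others sum to 44; max(0, 48 - 44) = 4.
Total collected = 18 + 21 + 2 + 3 + 4 = 48.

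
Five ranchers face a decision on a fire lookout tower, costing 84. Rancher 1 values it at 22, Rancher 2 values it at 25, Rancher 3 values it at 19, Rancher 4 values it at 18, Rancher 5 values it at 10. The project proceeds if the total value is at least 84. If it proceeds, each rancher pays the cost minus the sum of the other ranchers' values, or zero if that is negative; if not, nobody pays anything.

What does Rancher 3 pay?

9

Total value 94 ≥ cost 84, so the project is built.
The other ranchers' values sum to 75.
Cost minus that sum is 84 - 75 = 9.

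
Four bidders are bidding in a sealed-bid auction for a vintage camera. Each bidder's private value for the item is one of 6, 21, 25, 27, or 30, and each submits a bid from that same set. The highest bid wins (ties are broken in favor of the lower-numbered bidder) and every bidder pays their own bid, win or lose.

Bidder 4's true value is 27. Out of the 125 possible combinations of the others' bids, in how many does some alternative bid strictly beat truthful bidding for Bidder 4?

Others bid (6, 6, 6): truth gives 0; bid 21 gives 6 > 0. Violating.
Others bid (6, 6, 21): truth gives 0; bid 25 gives 2 > 0. Violating.
Others bid (6, 6, 27): truth gives -27; bid 30 gives -3 > -27. Violating.
Others bid (6, 6, 30): truth gives -27; bid 6 gives -6 > -27. Violating.
Others bid (6, 6, 25): truth gives 0; no alternative beats it.
Others bid (6, 21, 25): truth gives 0; no alternative beats it.
(Checking all 125 profiles: 106 have a profitable deviation, 19 do not.)

106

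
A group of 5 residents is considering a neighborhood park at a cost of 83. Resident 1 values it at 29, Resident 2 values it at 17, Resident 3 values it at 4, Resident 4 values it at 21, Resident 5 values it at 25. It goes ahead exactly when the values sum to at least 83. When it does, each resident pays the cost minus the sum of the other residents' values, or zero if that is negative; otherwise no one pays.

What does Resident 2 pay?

Total value 96 ≥ cost 83, so the project is built.
The other residents' values sum to 79.
Cost minus that sum is 83 - 79 = 4.

4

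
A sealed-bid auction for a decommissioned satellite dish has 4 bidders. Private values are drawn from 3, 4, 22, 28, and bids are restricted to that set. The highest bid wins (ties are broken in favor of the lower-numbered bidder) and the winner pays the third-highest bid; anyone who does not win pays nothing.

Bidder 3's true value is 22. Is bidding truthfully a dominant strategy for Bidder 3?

No

Consider the case where Bidder 1 bids 3, Bidder 2 bids 3 and Bidder 4 bids 28.
Truthful bid 22: loses, pays 0, utility 0.
Bid 28 instead: wins, pays 3, utility 22 - 3 = 19.
Since 19 > 0, bidding 28 is strictly better here, so truthful bidding is not dominant.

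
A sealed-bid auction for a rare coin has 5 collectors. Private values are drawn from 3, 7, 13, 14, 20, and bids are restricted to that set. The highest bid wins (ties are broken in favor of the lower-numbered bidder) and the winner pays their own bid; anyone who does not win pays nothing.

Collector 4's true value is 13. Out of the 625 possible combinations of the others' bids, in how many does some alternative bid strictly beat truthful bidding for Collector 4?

Others bid (3, 3, 3, 3): truth gives 0; bid 7 gives 6 > 0. Violating.
Others bid (3, 3, 3, 7): truth gives 0; bid 7 gives 6 > 0. Violating.
Others bid (3, 3, 3, 13): truth gives 0; no alternative beats it.
Others bid (3, 3, 3, 14): truth gives 0; no alternative beats it.
(Checking all 625 profiles: 2 have a profitable deviation, 623 do not.)

2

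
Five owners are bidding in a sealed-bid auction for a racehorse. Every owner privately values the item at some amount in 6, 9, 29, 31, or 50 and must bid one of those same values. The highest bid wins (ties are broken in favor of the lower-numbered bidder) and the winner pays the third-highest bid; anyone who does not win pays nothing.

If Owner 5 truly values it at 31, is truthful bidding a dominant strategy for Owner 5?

No

Consider the case where Owner 1 bids 6, Owner 2 bids 6, Owner 3 bids 6 and Owner 4 bids 31.
Truthful bid 31: loses, pays 0, utility 0.
Bid 50 instead: wins, pays 6, utility 31 - 6 = 25.
Since 25 > 0, bidding 50 is strictly better here, so truthful bidding is not dominant.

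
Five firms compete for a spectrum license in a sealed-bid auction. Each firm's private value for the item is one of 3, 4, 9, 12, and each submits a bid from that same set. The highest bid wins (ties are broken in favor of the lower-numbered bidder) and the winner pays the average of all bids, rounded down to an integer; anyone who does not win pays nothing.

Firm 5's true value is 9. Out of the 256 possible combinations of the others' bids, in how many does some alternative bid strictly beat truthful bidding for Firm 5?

65

Others bid (3, 3, 3, 3): truth gives 5; bid 4 gives 6 > 5. Violating.
Others bid (3, 3, 3, 9): truth gives 0; bid 12 gives 3 > 0. Violating.
Others bid (3, 3, 4, 9): truth gives 0; bid 12 gives 3 > 0. Violating.
Others bid (3, 3, 9, 3): truth gives 0; bid 12 gives 3 > 0. Violating.
Others bid (3, 3, 3, 4): truth gives 5; no alternative beats it.
Others bid (3, 3, 3, 12): truth gives 0; no alternative beats it.
(Checking all 256 profiles: 65 have a profitable deviation, 191 do not.)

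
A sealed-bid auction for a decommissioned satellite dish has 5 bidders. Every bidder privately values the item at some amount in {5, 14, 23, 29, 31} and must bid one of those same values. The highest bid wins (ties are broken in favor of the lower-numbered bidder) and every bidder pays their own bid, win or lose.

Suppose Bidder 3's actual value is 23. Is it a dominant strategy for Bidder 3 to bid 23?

No

Consider the case where Bidder 1 bids 5, Bidder 2 bids 5, Bidder 4 bids 5 and Bidder 5 bids 5.
Truthful bid 23: wins, pays 23, utility 23 - 23 = 0.
Bid 14 instead: wins, pays 14, utility 23 - 14 = 9.
Since 9 > 0, bidding 14 is strictly better here, so truthful bidding is not dominant.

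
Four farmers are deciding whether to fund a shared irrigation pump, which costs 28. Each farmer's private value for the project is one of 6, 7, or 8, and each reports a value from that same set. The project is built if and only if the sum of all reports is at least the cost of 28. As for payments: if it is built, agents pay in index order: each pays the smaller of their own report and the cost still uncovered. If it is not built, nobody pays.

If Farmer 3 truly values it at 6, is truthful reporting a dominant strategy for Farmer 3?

Yes

Check each profile of the others' reports and compare truth against every alternative report.
Others report (6, 7, 8): truth gives 0, best alternative gives -1.
Others report (6, 8, 7): truth gives 0, best alternative gives -1.
Others report (6, 8, 8): truth gives 0, best alternative gives -1.
Others report (7, 6, 8): truth gives 0, best alternative gives -1.
Others report (7, 7, 7): truth gives 0, best alternative gives -1.
Others report (7, 7, 8): truth gives 0, best alternative gives -1.
(Remaining 21 profiles checked similarly; truth is weakly best in each.)
In every case the truthful report is at least as good as any alternative, so it is a dominant strategy.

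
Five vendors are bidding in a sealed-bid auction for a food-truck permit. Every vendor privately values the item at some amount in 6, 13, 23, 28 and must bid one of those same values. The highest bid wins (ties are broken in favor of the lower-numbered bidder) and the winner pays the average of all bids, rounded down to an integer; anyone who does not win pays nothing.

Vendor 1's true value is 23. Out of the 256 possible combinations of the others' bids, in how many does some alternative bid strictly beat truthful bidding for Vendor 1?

Others bid (6, 6, 6, 6): truth gives 14; bid 6 gives 17 > 14. Violating.
Others bid (6, 6, 6, 13): truth gives 13; bid 13 gives 15 > 13. Violating.
Others bid (6, 6, 6, 28): truth gives 0; bid 28 gives 9 > 0. Violating.
Others bid (6, 6, 13, 6): truth gives 13; bid 13 gives 15 > 13. Violating.
Others bid (6, 6, 6, 23): truth gives 11; no alternative beats it.
Others bid (6, 6, 13, 23): truth gives 9; no alternative beats it.
(Checking all 256 profiles: 144 have a profitable deviation, 112 do not.)

144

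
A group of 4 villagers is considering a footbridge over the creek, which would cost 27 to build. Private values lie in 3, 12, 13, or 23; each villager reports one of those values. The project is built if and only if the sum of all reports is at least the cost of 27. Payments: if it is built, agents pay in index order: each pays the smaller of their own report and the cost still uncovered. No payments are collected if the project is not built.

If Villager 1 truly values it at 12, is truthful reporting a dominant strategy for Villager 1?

Consider the case where Villager 2 reports 3, Villager 3 reports 3 and Villager 4 reports 23.
Truthful report 12: project built, pays 12, utility 12 - 12 = 0.
Report 3 instead: project built, pays 3, utility 12 - 3 = 9.
Since 9 > 0, reporting 3 is strictly better here, so truthful reporting is not dominant.

No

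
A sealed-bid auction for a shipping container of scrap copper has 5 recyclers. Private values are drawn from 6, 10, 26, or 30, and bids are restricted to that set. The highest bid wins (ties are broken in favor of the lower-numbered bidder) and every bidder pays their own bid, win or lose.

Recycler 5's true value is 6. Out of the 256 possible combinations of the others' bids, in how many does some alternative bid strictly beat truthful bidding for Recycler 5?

1

Others bid (6, 6, 6, 6): truth gives -6; bid 10 gives -4 > -6. Violating.
Others bid (6, 6, 6, 10): truth gives -6; no alternative beats it.
Others bid (6, 6, 6, 26): truth gives -6; no alternative beats it.
(Checking all 256 profiles: 1 has a profitable deviation, 255 do not.)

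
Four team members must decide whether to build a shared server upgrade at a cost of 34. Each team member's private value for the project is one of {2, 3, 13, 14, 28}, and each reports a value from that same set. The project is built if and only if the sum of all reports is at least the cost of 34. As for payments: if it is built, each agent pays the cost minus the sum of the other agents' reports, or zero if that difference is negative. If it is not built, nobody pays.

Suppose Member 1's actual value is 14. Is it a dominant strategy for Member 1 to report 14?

Yes

Check each profile of the others' reports and compare truth against every alternative report.
Others report (2, 13, 28): truth gives 14, best alternative gives 14.
Others report (2, 14, 28): truth gives 14, best alternative gives 14.
Others report (2, 28, 13): truth gives 14, best alternative gives 14.
Others report (2, 28, 14): truth gives 14, best alternative gives 14.
Others report (2, 28, 28): truth gives 14, best alternative gives 14.
Others report (3, 3, 28): truth gives 14, best alternative gives 14.
(Remaining 119 profiles checked similarly; truth is weakly best in each.)
In every case the truthful report is at least as good as any alternative, so it is a dominant strategy.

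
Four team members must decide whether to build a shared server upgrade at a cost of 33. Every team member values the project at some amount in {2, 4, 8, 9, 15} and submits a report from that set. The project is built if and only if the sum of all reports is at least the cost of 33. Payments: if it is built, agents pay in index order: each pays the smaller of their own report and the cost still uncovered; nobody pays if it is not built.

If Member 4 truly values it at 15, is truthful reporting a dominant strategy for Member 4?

Yes

Check each profile of the others' reports and compare truth against every alternative report.
Others report (4, 4, 15): truth gives 5, best alternative gives 0.
Others report (4, 15, 4): truth gives 5, best alternative gives 0.
Others report (15, 4, 4): truth gives 5, best alternative gives 0.
Others report (4, 9, 9): truth gives 4, best alternative gives 0.
Others report (9, 4, 9): truth gives 4, best alternative gives 0.
Others report (9, 9, 4): truth gives 4, best alternative gives 0.
(Remaining 119 profiles checked similarly; truth is weakly best in each.)
In every case the truthful report is at least as good as any alternative, so it is a dominant strategy.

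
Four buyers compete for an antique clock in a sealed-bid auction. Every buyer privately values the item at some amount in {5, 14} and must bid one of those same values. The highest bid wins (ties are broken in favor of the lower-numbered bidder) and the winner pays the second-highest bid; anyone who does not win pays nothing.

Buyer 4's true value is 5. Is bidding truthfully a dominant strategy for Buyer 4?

Yes

Check each profile of the others' bids and compare truth against every alternative bid.
Others bid (5, 5, 5): truth gives 0, best alternative gives 0.
Others bid (5, 5, 14): truth gives 0, best alternative gives 0.
Others bid (5, 14, 5): truth gives 0, best alternative gives 0.
Others bid (5, 14, 14): truth gives 0, best alternative gives 0.
Others bid (14, 5, 5): truth gives 0, best alternative gives 0.
Others bid (14, 5, 14): truth gives 0, best alternative gives 0.
(Remaining 2 profiles checked similarly; truth is weakly best in each.)
In every case the truthful bid is at least as good as any alternative, so it is a dominant strategy.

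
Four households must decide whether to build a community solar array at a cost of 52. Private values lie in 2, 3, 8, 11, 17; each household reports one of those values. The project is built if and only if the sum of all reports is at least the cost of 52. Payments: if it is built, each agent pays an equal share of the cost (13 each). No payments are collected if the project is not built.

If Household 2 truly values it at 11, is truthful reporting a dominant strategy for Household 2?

No

Consider the case where Household 1 reports 8, Household 3 reports 17 and Household 4 reports 17.
Truthful report 11: project built, pays 13, utility 11 - 13 = -2.
Report 2 instead: project not built, utility 0.
Since 0 > -2, reporting 2 is strictly better here, so truthful reporting is not dominant.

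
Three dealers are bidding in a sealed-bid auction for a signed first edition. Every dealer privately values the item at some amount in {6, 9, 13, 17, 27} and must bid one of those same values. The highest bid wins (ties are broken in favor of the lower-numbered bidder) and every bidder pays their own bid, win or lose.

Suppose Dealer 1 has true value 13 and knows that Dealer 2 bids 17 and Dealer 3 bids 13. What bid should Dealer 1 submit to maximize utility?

17

Bid 6: loses but pays 6, utility -6.
Bid 9: loses but pays 9, utility -9.
Bid 13: loses but pays 13, utility -13.
Bid 17: wins, pays 17, utility 13 - 17 = -4.
Bid 27: wins, pays 27, utility 13 - 27 = -14.
The best choice is 17 with utility -4.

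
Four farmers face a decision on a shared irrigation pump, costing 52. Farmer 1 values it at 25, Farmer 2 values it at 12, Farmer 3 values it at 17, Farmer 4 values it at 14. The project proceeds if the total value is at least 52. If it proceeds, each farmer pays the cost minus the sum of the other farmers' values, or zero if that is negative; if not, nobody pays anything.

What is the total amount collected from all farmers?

10

Total value 68 ≥ cost 52, so it is built.
Farmer 1: others sum to 43; max(0, 52 - 43) = 9.
Farmer 2: others sum to 56; max(0, 52 - 56) = 0.
Farmer 3: others sum to 51; max(0, 52 - 51) = 1.
Farmer 4: others sum to 54; max(0, 52 - 54) = 0.
Total collected = 9 + 0 + 1 + 0 = 10.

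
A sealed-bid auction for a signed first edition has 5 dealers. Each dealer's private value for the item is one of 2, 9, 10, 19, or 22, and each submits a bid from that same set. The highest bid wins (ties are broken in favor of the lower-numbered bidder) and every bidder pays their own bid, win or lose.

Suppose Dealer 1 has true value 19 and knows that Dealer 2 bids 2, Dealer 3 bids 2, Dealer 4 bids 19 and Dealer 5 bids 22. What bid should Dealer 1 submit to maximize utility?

2

Bid 2: loses but pays 2, utility -2.
Bid 9: loses but pays 9, utility -9.
Bid 10: loses but pays 10, utility -10.
Bid 19: loses but pays 19, utility -19.
Bid 22: wins, pays 22, utility 19 - 22 = -3.
The best choice is 2 with utility -2.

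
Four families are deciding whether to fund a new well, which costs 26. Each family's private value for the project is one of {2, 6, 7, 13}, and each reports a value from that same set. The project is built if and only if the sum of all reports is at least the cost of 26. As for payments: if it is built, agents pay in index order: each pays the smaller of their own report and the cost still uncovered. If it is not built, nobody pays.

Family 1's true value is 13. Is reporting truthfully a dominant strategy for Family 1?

Consider the case where Family 2 reports 2, Family 3 reports 6 and Family 4 reports 13.
Truthful report 13: project built, pays 13, utility 13 - 13 = 0.
Report 6 instead: project built, pays 6, utility 13 - 6 = 7.
Since 7 > 0, reporting 6 is strictly better here, so truthful reporting is not dominant.

No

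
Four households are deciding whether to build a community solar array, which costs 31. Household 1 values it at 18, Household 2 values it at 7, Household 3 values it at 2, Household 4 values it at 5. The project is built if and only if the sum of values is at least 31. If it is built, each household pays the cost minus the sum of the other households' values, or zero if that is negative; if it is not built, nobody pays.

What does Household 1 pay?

17

Total value 32 ≥ cost 31, so the project is built.
The other households' values sum to 14.
Cost minus that sum is 31 - 14 = 17.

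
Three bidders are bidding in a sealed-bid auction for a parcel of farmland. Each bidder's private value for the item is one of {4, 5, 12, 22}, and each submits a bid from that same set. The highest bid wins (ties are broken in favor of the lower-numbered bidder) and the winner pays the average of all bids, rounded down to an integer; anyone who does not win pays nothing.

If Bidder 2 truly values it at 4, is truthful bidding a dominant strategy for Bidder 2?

Check each profile of the others' bids and compare truth against every alternative bid.
Others bid (4, 4): truth gives 0, best alternative gives 0.
Others bid (4, 5): truth gives 0, best alternative gives 0.
Others bid (4, 12): truth gives 0, best alternative gives 0.
Others bid (4, 22): truth gives 0, best alternative gives 0.
Others bid (5, 4): truth gives 0, best alternative gives 0.
Others bid (5, 5): truth gives 0, best alternative gives 0.
(Remaining 10 profiles checked similarly; truth is weakly best in each.)
In every case the truthful bid is at least as good as any alternative, so it is a dominant strategy.

Yes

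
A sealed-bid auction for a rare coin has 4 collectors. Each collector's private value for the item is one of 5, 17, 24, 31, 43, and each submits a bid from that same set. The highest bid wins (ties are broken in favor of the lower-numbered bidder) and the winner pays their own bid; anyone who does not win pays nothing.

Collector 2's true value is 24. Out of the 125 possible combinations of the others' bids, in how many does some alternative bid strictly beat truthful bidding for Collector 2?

Others bid (5, 5, 5): truth gives 0; bid 17 gives 7 > 0. Violating.
Others bid (5, 5, 17): truth gives 0; bid 17 gives 7 > 0. Violating.
Others bid (5, 17, 5): truth gives 0; bid 17 gives 7 > 0. Violating.
Others bid (5, 17, 17): truth gives 0; bid 17 gives 7 > 0. Violating.
Others bid (5, 5, 24): truth gives 0; no alternative beats it.
Others bid (5, 5, 31): truth gives 0; no alternative beats it.
(Checking all 125 profiles: 4 have a profitable deviation, 121 do not.)

4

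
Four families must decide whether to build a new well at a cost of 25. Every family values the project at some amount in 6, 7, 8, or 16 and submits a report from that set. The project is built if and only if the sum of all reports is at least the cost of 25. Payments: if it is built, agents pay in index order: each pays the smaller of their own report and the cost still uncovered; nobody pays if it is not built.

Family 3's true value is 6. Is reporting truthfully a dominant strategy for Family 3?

Check each profile of the others' reports and compare truth against every alternative report.
Others report (6, 6, 6): truth gives 0, best alternative gives -1.
Others report (6, 6, 7): truth gives 0, best alternative gives -1.
Others report (6, 6, 8): truth gives 0, best alternative gives -1.
Others report (6, 6, 16): truth gives 0, best alternative gives -1.
Others report (6, 7, 6): truth gives 0, best alternative gives -1.
Others report (6, 7, 7): truth gives 0, best alternative gives -1.
(Remaining 58 profiles checked similarly; truth is weakly best in each.)
In every case the truthful report is at least as good as any alternative, so it is a dominant strategy.

Yes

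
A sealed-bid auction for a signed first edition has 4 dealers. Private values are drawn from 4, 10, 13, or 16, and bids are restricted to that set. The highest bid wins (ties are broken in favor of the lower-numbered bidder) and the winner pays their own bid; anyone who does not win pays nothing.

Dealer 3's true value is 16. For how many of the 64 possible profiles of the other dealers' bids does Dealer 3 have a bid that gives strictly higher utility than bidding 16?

12

Others bid (4, 4, 4): truth gives 0; bid 10 gives 6 > 0. Violating.
Others bid (4, 4, 10): truth gives 0; bid 10 gives 6 > 0. Violating.
Others bid (4, 4, 13): truth gives 0; bid 13 gives 3 > 0. Violating.
Others bid (4, 10, 4): truth gives 0; bid 13 gives 3 > 0. Violating.
Others bid (4, 4, 16): truth gives 0; no alternative beats it.
Others bid (4, 10, 16): truth gives 0; no alternative beats it.
(Checking all 64 profiles: 12 have a profitable deviation, 52 do not.)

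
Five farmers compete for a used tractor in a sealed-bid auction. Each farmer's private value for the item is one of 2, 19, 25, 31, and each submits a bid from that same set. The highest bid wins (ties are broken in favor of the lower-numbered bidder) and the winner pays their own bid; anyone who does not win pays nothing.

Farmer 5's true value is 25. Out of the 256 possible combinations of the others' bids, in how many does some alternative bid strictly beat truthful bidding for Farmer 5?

1

Others bid (2, 2, 2, 2): truth gives 0; bid 19 gives 6 > 0. Violating.
Others bid (2, 2, 2, 19): truth gives 0; no alternative beats it.
Others bid (2, 2, 2, 25): truth gives 0; no alternative beats it.
(Checking all 256 profiles: 1 has a profitable deviation, 255 do not.)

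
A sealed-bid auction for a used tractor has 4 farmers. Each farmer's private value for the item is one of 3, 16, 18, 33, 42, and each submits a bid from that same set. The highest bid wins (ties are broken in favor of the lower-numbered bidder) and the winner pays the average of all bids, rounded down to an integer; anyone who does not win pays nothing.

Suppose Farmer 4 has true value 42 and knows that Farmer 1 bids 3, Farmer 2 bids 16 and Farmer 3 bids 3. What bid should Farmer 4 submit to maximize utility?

18

Bid 3: loses, pays 0, utility 0.
Bid 16: loses, pays 0, utility 0.
Bid 18: wins, pays 10, utility 42 - 10 = 32.
Bid 33: wins, pays 13, utility 42 - 13 = 29.
Bid 42: wins, pays 16, utility 42 - 16 = 26.
The best choice is 18 with utility 32.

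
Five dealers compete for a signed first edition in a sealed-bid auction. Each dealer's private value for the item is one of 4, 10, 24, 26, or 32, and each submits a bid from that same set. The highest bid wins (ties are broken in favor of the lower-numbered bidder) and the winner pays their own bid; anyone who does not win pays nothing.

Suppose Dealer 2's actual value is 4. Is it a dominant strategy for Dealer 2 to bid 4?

Check each profile of the others' bids and compare truth against every alternative bid.
Others bid (4, 4, 4, 4): truth gives 0, best alternative gives -6.
Others bid (4, 4, 4, 10): truth gives 0, best alternative gives -6.
Others bid (4, 4, 10, 4): truth gives 0, best alternative gives -6.
Others bid (4, 4, 10, 10): truth gives 0, best alternative gives -6.
Others bid (4, 10, 4, 4): truth gives 0, best alternative gives -6.
Others bid (4, 10, 4, 10): truth gives 0, best alternative gives -6.
(Remaining 619 profiles checked similarly; truth is weakly best in each.)
In every case the truthful bid is at least as good as any alternative, so it is a dominant strategy.

Yes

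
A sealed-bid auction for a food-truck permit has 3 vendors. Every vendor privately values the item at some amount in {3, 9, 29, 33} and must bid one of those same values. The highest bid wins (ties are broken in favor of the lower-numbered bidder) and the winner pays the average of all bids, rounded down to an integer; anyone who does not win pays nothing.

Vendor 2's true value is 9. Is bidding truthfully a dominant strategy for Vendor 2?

Yes

Check each profile of the others' bids and compare truth against every alternative bid.
Others bid (3, 3): truth gives 4, best alternative gives 0.
Others bid (3, 9): truth gives 2, best alternative gives 0.
Others bid (3, 29): truth gives 0, best alternative gives 0.
Others bid (3, 33): truth gives 0, best alternative gives 0.
Others bid (9, 3): truth gives 0, best alternative gives 0.
Others bid (9, 9): truth gives 0, best alternative gives 0.
(Remaining 10 profiles checked similarly; truth is weakly best in each.)
In every case the truthful bid is at least as good as any alternative, so it is a dominant strategy.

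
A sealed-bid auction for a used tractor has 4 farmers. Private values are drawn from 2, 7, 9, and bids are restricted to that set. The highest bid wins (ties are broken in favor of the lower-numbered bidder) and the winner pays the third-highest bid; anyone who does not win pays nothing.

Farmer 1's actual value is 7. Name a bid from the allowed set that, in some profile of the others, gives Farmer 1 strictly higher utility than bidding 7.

Suppose Farmer 2 bids 2, Farmer 3 bids 2 and Farmer 4 bids 9.
Bid 7: loses, pays 0, utility 0.
Bid 9: wins, pays 2, utility 7 - 2 = 5.
So bidding 9 beats truth here (5 > 0).

9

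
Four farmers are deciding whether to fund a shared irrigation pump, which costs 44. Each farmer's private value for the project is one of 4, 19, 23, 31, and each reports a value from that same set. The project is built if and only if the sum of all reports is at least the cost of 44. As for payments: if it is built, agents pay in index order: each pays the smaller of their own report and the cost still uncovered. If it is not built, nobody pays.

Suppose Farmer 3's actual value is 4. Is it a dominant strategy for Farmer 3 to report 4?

Yes

Check each profile of the others' reports and compare truth against every alternative report.
Others report (4, 4, 19): truth gives 0, best alternative gives -15.
Others report (4, 4, 23): truth gives 0, best alternative gives -15.
Others report (4, 4, 31): truth gives 0, best alternative gives -15.
Others report (4, 19, 4): truth gives 0, best alternative gives -15.
Others report (4, 19, 19): truth gives 0, best alternative gives -15.
Others report (4, 19, 23): truth gives 0, best alternative gives -15.
(Remaining 58 profiles checked similarly; truth is weakly best in each.)
In every case the truthful report is at least as good as any alternative, so it is a dominant strategy.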